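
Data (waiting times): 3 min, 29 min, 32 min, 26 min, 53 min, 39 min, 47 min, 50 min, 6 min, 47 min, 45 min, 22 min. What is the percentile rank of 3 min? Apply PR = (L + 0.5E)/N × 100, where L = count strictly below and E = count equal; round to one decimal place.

4.2

N = 12.
Strictly below 3: 0. Equal to 3: 1.
PR = (0 + 0.5·1)/12 × 100 = 4.2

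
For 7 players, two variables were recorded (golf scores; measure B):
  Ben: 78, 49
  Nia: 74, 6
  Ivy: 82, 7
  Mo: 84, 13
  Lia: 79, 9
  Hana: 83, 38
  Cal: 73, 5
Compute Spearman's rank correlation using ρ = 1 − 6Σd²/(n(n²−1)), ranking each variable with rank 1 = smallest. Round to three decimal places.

Ranks of variable 1: 3, 2, 5, 7, 4, 6, 1
Ranks of variable 2: 7, 2, 3, 5, 4, 6, 1
d = r₁ − r₂: -4, 0, 2, 2, 0, 0, 0
d²: 16, 0, 4, 4, 0, 0, 0; Σd² = 24
ρ = 1 − 6·24/(7·48) = 1 − 144/336 = 0.571

0.571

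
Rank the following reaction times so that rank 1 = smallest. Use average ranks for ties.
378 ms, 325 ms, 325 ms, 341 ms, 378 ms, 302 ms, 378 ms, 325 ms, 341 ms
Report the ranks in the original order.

8, 3, 3, 5.5, 8, 1, 8, 3, 5.5

Sorted (ascending): 302, 325, 325, 325, 341, 341, 378, 378, 378
The 3 values of 325 occupy positions 2–4 → average rank 3.
The 2 values of 341 occupy positions 5–6 → average rank (5+6)/2 = 5.5.
The 3 values of 378 occupy positions 7–9 → average rank 8.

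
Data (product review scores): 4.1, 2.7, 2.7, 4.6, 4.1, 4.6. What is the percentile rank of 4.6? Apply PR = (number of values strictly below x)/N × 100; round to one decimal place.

N = 6.
Strictly below 4.6: 4. Equal to 4.6: 2.
PR = 4/6 × 100 = 66.7

66.7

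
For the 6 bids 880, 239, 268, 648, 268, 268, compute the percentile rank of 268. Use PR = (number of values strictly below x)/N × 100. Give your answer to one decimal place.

N = 6.
Strictly below 268: 1. Equal to 268: 3.
PR = 1/6 × 100 = 16.7

16.7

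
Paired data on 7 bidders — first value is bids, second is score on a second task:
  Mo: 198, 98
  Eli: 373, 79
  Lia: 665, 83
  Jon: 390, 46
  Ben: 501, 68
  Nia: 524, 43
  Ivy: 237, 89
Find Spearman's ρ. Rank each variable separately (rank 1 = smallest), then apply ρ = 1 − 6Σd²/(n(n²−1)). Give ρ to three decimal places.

-0.607

Ranks of variable 1: 1, 3, 7, 4, 5, 6, 2
Ranks of variable 2: 7, 4, 5, 2, 3, 1, 6
d = r₁ − r₂: -6, -1, 2, 2, 2, 5, -4
d²: 36, 1, 4, 4, 4, 25, 16; Σd² = 90
ρ = 1 − 6·90/(7·48) = 1 − 540/336 = -0.607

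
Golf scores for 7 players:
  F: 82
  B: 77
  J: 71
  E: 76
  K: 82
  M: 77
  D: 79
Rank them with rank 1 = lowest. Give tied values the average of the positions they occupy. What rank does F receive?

Sorted (ascending): 71, 76, 77, 77, 79, 82, 82
The 2 values of 77 occupy positions 3–4 → average rank (3+4)/2 = 3.5.
The 2 values of 82 occupy positions 6–7 → average rank (6+7)/2 = 6.5.
F has value 82 → rank 6.5.

6.5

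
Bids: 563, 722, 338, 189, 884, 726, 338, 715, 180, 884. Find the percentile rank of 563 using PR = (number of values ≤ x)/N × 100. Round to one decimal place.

50.0

N = 10.
Strictly below 563: 4. Equal to 563: 1.
PR = 5/10 × 100 = 50.0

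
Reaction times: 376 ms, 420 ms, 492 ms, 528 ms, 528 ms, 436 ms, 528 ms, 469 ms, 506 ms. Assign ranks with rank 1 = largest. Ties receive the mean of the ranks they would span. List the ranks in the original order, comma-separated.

Sorted (descending): 528, 528, 528, 506, 492, 469, 436, 420, 376
The 3 values of 528 occupy positions 1–3 → average rank 2.

9, 8, 5, 2, 2, 7, 2, 6, 4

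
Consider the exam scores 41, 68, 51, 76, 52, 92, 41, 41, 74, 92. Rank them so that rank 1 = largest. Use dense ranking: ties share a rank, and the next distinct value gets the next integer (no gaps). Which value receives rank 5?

52

Sorted (descending): 92, 92, 76, 74, 68, 52, 51, 41, 41, 41
The 2 values of 92 share dense rank 1.
The 3 values of 41 share dense rank 7.
Remaining distinct values take the next consecutive integers.
Rank 5 → value 52.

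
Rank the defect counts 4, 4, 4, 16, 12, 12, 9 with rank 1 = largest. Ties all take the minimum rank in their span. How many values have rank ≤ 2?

Sorted (descending): 16, 12, 12, 9, 4, 4, 4
The 2 values of 12 occupy positions 2–3 → each gets rank 2.
The 3 values of 4 occupy positions 5–7 → each gets rank 5.
Ranks ≤ 2: {1, 2, 2} → 3 values.

3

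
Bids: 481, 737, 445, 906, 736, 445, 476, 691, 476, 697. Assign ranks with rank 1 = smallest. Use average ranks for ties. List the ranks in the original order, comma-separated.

5, 9, 1.5, 10, 8, 1.5, 3.5, 6, 3.5, 7

Sorted (ascending): 445, 445, 476, 476, 481, 691, 697, 736, 737, 906
The 2 values of 445 occupy positions 1–2 → average rank (1+2)/2 = 1.5.
The 2 values of 476 occupy positions 3–4 → average rank (3+4)/2 = 3.5.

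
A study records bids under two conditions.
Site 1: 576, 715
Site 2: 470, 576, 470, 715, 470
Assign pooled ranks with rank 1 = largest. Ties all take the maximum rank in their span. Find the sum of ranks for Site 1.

Sorted (descending): 715, 715, 576, 576, 470, 470, 470
The 2 values of 715 occupy positions 1–2 → each gets rank 2.
The 2 values of 576 occupy positions 3–4 → each gets rank 4.
The 3 values of 470 occupy positions 5–7 → each gets rank 7.
Site 1 values → pooled ranks: 576→4, 715→2
Rank sum = 4 + 2 = 6

6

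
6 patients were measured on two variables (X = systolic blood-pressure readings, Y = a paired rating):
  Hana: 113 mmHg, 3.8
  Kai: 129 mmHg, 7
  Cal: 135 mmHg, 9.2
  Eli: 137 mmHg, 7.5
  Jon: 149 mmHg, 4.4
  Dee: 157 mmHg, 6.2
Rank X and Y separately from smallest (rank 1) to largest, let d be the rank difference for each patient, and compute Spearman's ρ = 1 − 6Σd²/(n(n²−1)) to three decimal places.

Ranks of variable 1: 1, 2, 3, 4, 5, 6
Ranks of variable 2: 1, 4, 6, 5, 2, 3
d = r₁ − r₂: 0, -2, -3, -1, 3, 3
d²: 0, 4, 9, 1, 9, 9; Σd² = 32
ρ = 1 − 6·32/(6·35) = 1 − 192/210 = 0.086

0.086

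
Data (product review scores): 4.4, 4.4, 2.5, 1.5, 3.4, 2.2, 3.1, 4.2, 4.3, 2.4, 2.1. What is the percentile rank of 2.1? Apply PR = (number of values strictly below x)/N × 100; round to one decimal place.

9.1

N = 11.
Strictly below 2.1: 1. Equal to 2.1: 1.
PR = 1/11 × 100 = 9.1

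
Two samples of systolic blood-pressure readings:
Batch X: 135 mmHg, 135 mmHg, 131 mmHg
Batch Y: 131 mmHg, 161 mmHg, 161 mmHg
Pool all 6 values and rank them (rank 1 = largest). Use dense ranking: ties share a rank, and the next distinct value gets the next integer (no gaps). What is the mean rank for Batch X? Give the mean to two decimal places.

Sorted (descending): 161, 161, 135, 135, 131, 131
The 2 values of 161 share dense rank 1.
The 2 values of 135 share dense rank 2.
The 2 values of 131 share dense rank 3.
Batch X values → pooled ranks: 135→2, 135→2, 131→3
Mean rank = (2 + 2 + 3) / 3 = 2.33

2.33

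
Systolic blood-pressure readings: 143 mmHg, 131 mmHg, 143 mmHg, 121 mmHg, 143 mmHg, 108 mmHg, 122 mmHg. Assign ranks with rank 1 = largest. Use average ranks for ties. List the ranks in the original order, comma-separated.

2, 4, 2, 6, 2, 7, 5

Sorted (descending): 143, 143, 143, 131, 122, 121, 108
The 3 values of 143 occupy positions 1–3 → average rank 2.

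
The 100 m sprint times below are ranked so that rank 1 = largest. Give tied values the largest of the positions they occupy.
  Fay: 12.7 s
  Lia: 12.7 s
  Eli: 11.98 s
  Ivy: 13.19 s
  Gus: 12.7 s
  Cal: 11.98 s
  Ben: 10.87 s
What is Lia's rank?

Sorted (descending): 13.19, 12.7, 12.7, 12.7, 11.98, 11.98, 10.87
The 3 values of 12.7 occupy positions 2–4 → each gets rank 4.
The 2 values of 11.98 occupy positions 5–6 → each gets rank 6.
Lia has value 12.7 s → rank 4.

4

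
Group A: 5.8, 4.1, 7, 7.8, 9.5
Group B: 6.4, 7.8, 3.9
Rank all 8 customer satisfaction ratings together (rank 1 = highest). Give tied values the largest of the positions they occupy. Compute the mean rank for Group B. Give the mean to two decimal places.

Sorted (descending): 9.5, 7.8, 7.8, 7, 6.4, 5.8, 4.1, 3.9
The 2 values of 7.8 occupy positions 2–3 → each gets rank 3.
Group B values → pooled ranks: 6.4→5, 7.8→3, 3.9→8
Mean rank = (5 + 3 + 8) / 3 = 5.33

5.33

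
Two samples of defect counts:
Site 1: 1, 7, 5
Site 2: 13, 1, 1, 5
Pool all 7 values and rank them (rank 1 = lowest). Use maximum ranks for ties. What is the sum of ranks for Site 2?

Sorted (ascending): 1, 1, 1, 5, 5, 7, 13
The 3 values of 1 occupy positions 1–3 → each gets rank 3.
The 2 values of 5 occupy positions 4–5 → each gets rank 5.
Site 2 values → pooled ranks: 13→7, 1→3, 1→3, 5→5
Rank sum = 7 + 3 + 3 + 5 = 18

18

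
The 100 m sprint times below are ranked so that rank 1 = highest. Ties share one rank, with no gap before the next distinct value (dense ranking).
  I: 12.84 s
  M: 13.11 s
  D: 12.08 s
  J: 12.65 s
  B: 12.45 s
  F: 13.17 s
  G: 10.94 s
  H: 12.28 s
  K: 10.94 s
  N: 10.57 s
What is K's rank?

8

Sorted (descending): 13.17, 13.11, 12.84, 12.65, 12.45, 12.28, 12.08, 10.94, 10.94, 10.57
The 2 values of 10.94 share dense rank 8.
Remaining distinct values take the next consecutive integers.
K has value 10.94 s → rank 8.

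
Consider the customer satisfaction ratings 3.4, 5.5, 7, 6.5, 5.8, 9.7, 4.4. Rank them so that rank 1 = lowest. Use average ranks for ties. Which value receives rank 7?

Sorted (ascending): 3.4, 4.4, 5.5, 5.8, 6.5, 7, 9.7
No ties — each value takes its position as its rank.
Rank 7 → value 9.7.

9.7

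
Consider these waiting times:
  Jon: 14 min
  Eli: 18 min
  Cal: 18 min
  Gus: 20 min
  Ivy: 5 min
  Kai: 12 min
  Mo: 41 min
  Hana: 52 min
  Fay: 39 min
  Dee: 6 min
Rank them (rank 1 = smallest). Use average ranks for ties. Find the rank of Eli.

Sorted (ascending): 5, 6, 12, 14, 18, 18, 20, 39, 41, 52
The 2 values of 18 occupy positions 5–6 → average rank (5+6)/2 = 5.5.
Eli has value 18 min → rank 5.5.

5.5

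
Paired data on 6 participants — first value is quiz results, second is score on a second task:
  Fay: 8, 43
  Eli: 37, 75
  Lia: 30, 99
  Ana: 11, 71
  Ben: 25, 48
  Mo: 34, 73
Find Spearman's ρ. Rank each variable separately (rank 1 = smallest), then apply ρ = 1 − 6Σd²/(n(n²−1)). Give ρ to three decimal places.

Ranks of variable 1: 1, 6, 4, 2, 3, 5
Ranks of variable 2: 1, 5, 6, 3, 2, 4
d = r₁ − r₂: 0, 1, -2, -1, 1, 1
d²: 0, 1, 4, 1, 1, 1; Σd² = 8
ρ = 1 − 6·8/(6·35) = 1 − 48/210 = 0.771

0.771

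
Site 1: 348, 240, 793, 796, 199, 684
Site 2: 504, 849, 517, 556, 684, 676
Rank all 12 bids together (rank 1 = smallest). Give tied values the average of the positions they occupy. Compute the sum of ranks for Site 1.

35.5

Sorted (ascending): 199, 240, 348, 504, 517, 556, 676, 684, 684, 793, 796, 849
The 2 values of 684 occupy positions 8–9 → average rank (8+9)/2 = 8.5.
Site 1 values → pooled ranks: 348→3, 240→2, 793→10, 796→11, 199→1, 684→8.5
Rank sum = 3 + 2 + 10 + 11 + 1 + 8.5 = 35.5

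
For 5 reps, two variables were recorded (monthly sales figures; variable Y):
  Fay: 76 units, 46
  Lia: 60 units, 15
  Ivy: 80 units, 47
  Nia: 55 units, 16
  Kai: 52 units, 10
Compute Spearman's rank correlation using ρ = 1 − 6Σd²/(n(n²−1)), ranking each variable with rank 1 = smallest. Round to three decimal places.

0.900

Ranks of variable 1: 4, 3, 5, 2, 1
Ranks of variable 2: 4, 2, 5, 3, 1
d = r₁ − r₂: 0, 1, 0, -1, 0
d²: 0, 1, 0, 1, 0; Σd² = 2
ρ = 1 − 6·2/(5·24) = 1 − 12/120 = 0.900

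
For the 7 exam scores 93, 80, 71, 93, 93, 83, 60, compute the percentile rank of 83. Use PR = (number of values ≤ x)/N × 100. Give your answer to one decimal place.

57.1

N = 7.
Strictly below 83: 3. Equal to 83: 1.
PR = 4/7 × 100 = 57.1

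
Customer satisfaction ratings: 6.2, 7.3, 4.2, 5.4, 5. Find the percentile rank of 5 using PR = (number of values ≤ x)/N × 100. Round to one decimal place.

40.0

N = 5.
Strictly below 5: 1. Equal to 5: 1.
PR = 2/5 × 100 = 40.0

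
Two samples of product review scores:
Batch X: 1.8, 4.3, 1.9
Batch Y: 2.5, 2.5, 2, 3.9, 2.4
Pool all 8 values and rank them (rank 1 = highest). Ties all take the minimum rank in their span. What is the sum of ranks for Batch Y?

19

Sorted (descending): 4.3, 3.9, 2.5, 2.5, 2.4, 2, 1.9, 1.8
The 2 values of 2.5 occupy positions 3–4 → each gets rank 3.
Batch Y values → pooled ranks: 2.5→3, 2.5→3, 2→6, 3.9→2, 2.4→5
Rank sum = 3 + 3 + 6 + 2 + 5 = 19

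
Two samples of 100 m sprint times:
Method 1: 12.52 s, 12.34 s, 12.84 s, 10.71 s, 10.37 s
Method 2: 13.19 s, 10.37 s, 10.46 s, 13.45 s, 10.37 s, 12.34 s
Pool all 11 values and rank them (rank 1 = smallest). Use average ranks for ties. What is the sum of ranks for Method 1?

30.5

Sorted (ascending): 10.37, 10.37, 10.37, 10.46, 10.71, 12.34, 12.34, 12.52, 12.84, 13.19, 13.45
The 3 values of 10.37 occupy positions 1–3 → average rank 2.
The 2 values of 12.34 occupy positions 6–7 → average rank (6+7)/2 = 6.5.
Method 1 values → pooled ranks: 12.52→8, 12.34→6.5, 12.84→9, 10.71→5, 10.37→2
Rank sum = 8 + 6.5 + 9 + 5 + 2 = 30.5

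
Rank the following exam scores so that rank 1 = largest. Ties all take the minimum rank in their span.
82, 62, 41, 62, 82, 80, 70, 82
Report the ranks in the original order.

Sorted (descending): 82, 82, 82, 80, 70, 62, 62, 41
The 3 values of 82 occupy positions 1–3 → each gets rank 1.
The 2 values of 62 occupy positions 6–7 → each gets rank 6.

1, 6, 8, 6, 1, 4, 5, 1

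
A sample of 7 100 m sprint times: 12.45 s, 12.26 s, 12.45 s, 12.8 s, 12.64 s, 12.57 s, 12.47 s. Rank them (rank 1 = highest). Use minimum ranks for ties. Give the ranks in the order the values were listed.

Sorted (descending): 12.8, 12.64, 12.57, 12.47, 12.45, 12.45, 12.26
The 2 values of 12.45 occupy positions 5–6 → each gets rank 5.

5, 7, 5, 1, 2, 3, 4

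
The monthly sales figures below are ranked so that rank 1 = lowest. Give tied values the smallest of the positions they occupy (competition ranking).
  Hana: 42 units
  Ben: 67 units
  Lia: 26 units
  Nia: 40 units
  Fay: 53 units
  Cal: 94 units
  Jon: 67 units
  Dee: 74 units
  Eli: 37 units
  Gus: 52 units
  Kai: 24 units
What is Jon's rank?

8

Sorted (ascending): 24, 26, 37, 40, 42, 52, 53, 67, 67, 74, 94
The 2 values of 67 occupy positions 8–9 → each gets rank 8.
Jon has value 67 units → rank 8.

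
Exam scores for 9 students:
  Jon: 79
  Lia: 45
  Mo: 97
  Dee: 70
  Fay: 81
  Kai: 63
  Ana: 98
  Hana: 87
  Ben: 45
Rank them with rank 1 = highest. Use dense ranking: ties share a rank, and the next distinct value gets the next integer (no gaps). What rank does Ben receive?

8

Sorted (descending): 98, 97, 87, 81, 79, 70, 63, 45, 45
The 2 values of 45 share dense rank 8.
Remaining distinct values take the next consecutive integers.
Ben has value 45 → rank 8.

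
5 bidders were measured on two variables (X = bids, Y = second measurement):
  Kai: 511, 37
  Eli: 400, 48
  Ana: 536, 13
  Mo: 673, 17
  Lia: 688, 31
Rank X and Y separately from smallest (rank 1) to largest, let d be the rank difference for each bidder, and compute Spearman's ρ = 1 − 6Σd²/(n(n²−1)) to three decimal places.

Ranks of variable 1: 2, 1, 3, 4, 5
Ranks of variable 2: 4, 5, 1, 2, 3
d = r₁ − r₂: -2, -4, 2, 2, 2
d²: 4, 16, 4, 4, 4; Σd² = 32
ρ = 1 − 6·32/(5·24) = 1 − 192/120 = -0.600

-0.600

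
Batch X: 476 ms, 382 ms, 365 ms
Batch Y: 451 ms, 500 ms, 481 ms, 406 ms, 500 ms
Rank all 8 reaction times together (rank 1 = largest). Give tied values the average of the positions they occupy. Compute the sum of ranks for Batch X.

19

Sorted (descending): 500, 500, 481, 476, 451, 406, 382, 365
The 2 values of 500 occupy positions 1–2 → average rank (1+2)/2 = 1.5.
Batch X values → pooled ranks: 476→4, 382→7, 365→8
Rank sum = 4 + 7 + 8 = 19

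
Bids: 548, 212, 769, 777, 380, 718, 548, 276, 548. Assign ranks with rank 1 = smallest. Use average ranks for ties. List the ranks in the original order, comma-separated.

5, 1, 8, 9, 3, 7, 5, 2, 5

Sorted (ascending): 212, 276, 380, 548, 548, 548, 718, 769, 777
The 3 values of 548 occupy positions 4–6 → average rank 5.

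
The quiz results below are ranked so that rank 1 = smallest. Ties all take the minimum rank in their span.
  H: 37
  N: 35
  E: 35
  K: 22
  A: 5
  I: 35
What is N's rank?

Sorted (ascending): 5, 22, 35, 35, 35, 37
The 3 values of 35 occupy positions 3–5 → each gets rank 3.
N has value 35 → rank 3.

3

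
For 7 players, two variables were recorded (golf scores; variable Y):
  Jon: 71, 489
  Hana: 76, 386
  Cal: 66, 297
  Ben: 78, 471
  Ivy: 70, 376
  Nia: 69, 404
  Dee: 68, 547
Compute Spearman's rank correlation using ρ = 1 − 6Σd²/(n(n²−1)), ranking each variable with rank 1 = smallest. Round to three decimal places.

0.214

Ranks of variable 1: 5, 6, 1, 7, 4, 3, 2
Ranks of variable 2: 6, 3, 1, 5, 2, 4, 7
d = r₁ − r₂: -1, 3, 0, 2, 2, -1, -5
d²: 1, 9, 0, 4, 4, 1, 25; Σd² = 44
ρ = 1 − 6·44/(7·48) = 1 − 264/336 = 0.214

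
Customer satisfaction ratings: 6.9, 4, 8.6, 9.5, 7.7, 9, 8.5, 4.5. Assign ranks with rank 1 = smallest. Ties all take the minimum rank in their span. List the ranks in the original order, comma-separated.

Sorted (ascending): 4, 4.5, 6.9, 7.7, 8.5, 8.6, 9, 9.5
No ties — each value takes its position as its rank.

3, 1, 6, 8, 4, 7, 5, 2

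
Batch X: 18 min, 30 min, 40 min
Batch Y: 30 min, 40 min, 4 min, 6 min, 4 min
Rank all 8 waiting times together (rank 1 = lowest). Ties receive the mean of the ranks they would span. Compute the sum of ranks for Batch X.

Sorted (ascending): 4, 4, 6, 18, 30, 30, 40, 40
The 2 values of 4 occupy positions 1–2 → average rank (1+2)/2 = 1.5.
The 2 values of 30 occupy positions 5–6 → average rank (5+6)/2 = 5.5.
The 2 values of 40 occupy positions 7–8 → average rank (7+8)/2 = 7.5.
Batch X values → pooled ranks: 18→4, 30→5.5, 40→7.5
Rank sum = 4 + 5.5 + 7.5 = 17

17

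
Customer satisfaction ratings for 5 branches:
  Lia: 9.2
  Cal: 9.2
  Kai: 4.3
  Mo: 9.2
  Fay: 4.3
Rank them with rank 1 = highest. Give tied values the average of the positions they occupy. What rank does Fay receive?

4.5

Sorted (descending): 9.2, 9.2, 9.2, 4.3, 4.3
The 3 values of 9.2 occupy positions 1–3 → average rank 2.
The 2 values of 4.3 occupy positions 4–5 → average rank (4+5)/2 = 4.5.
Fay has value 4.3 → rank 4.5.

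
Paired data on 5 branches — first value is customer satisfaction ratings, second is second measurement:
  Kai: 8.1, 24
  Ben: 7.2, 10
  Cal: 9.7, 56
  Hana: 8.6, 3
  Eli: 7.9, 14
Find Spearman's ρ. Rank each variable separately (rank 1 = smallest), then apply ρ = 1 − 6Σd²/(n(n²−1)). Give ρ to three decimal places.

Ranks of variable 1: 3, 1, 5, 4, 2
Ranks of variable 2: 4, 2, 5, 1, 3
d = r₁ − r₂: -1, -1, 0, 3, -1
d²: 1, 1, 0, 9, 1; Σd² = 12
ρ = 1 − 6·12/(5·24) = 1 − 72/120 = 0.400

0.400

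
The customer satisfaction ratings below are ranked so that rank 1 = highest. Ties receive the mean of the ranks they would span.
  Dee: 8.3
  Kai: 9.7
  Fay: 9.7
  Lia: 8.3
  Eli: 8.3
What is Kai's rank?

1.5

Sorted (descending): 9.7, 9.7, 8.3, 8.3, 8.3
The 2 values of 9.7 occupy positions 1–2 → average rank (1+2)/2 = 1.5.
The 3 values of 8.3 occupy positions 3–5 → average rank 4.
Kai has value 9.7 → rank 1.5.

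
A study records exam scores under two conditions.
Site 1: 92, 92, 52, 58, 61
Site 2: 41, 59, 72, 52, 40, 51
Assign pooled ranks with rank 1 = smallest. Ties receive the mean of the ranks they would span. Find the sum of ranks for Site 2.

26.5

Sorted (ascending): 40, 41, 51, 52, 52, 58, 59, 61, 72, 92, 92
The 2 values of 52 occupy positions 4–5 → average rank (4+5)/2 = 4.5.
The 2 values of 92 occupy positions 10–11 → average rank (10+11)/2 = 10.5.
Site 2 values → pooled ranks: 41→2, 59→7, 72→9, 52→4.5, 40→1, 51→3
Rank sum = 2 + 7 + 9 + 4.5 + 1 + 3 = 26.5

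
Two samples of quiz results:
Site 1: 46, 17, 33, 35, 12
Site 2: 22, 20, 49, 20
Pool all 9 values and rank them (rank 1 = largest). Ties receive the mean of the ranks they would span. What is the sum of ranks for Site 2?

19

Sorted (descending): 49, 46, 35, 33, 22, 20, 20, 17, 12
The 2 values of 20 occupy positions 6–7 → average rank (6+7)/2 = 6.5.
Site 2 values → pooled ranks: 22→5, 20→6.5, 49→1, 20→6.5
Rank sum = 5 + 6.5 + 1 + 6.5 = 19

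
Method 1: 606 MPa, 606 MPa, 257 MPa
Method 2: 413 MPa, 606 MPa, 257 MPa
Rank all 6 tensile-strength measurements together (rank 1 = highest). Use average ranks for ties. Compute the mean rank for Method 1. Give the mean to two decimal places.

Sorted (descending): 606, 606, 606, 413, 257, 257
The 3 values of 606 occupy positions 1–3 → average rank 2.
The 2 values of 257 occupy positions 5–6 → average rank (5+6)/2 = 5.5.
Method 1 values → pooled ranks: 606→2, 606→2, 257→5.5
Mean rank = (2 + 2 + 5.5) / 3 = 3.17

3.17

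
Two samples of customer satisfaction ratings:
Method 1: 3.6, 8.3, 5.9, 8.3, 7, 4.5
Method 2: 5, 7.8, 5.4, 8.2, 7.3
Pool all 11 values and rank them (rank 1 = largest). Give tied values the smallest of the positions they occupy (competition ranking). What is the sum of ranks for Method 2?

Sorted (descending): 8.3, 8.3, 8.2, 7.8, 7.3, 7, 5.9, 5.4, 5, 4.5, 3.6
The 2 values of 8.3 occupy positions 1–2 → each gets rank 1.
Method 2 values → pooled ranks: 5→9, 7.8→4, 5.4→8, 8.2→3, 7.3→5
Rank sum = 9 + 4 + 8 + 3 + 5 = 29

29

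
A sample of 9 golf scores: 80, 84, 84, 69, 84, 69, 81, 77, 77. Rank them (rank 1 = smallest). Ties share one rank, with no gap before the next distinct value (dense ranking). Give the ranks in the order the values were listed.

3, 5, 5, 1, 5, 1, 4, 2, 2

Sorted (ascending): 69, 69, 77, 77, 80, 81, 84, 84, 84
The 2 values of 69 share dense rank 1.
The 2 values of 77 share dense rank 2.
The 3 values of 84 share dense rank 5.
Remaining distinct values take the next consecutive integers.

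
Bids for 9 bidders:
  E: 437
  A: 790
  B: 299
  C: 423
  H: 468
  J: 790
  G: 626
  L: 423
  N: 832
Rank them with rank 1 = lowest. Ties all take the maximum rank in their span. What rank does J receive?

Sorted (ascending): 299, 423, 423, 437, 468, 626, 790, 790, 832
The 2 values of 423 occupy positions 2–3 → each gets rank 3.
The 2 values of 790 occupy positions 7–8 → each gets rank 8.
J has value 790 → rank 8.

8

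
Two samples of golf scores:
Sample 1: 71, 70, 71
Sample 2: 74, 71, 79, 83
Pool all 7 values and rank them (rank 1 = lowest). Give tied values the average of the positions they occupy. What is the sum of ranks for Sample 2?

Sorted (ascending): 70, 71, 71, 71, 74, 79, 83
The 3 values of 71 occupy positions 2–4 → average rank 3.
Sample 2 values → pooled ranks: 74→5, 71→3, 79→6, 83→7
Rank sum = 5 + 3 + 6 + 7 = 21

21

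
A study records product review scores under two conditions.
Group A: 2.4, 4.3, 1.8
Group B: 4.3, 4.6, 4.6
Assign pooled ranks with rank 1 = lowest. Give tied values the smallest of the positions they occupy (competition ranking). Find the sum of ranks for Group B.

13

Sorted (ascending): 1.8, 2.4, 4.3, 4.3, 4.6, 4.6
The 2 values of 4.3 occupy positions 3–4 → each gets rank 3.
The 2 values of 4.6 occupy positions 5–6 → each gets rank 5.
Group B values → pooled ranks: 4.3→3, 4.6→5, 4.6→5
Rank sum = 3 + 5 + 5 = 13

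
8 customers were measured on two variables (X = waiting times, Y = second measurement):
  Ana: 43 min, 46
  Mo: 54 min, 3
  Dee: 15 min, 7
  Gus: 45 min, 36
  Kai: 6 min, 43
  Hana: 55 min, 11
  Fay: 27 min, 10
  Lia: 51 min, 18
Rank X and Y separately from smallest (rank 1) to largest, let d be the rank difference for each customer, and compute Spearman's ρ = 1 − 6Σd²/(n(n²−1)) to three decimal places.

-0.262

Ranks of variable 1: 4, 7, 2, 5, 1, 8, 3, 6
Ranks of variable 2: 8, 1, 2, 6, 7, 4, 3, 5
d = r₁ − r₂: -4, 6, 0, -1, -6, 4, 0, 1
d²: 16, 36, 0, 1, 36, 16, 0, 1; Σd² = 106
ρ = 1 − 6·106/(8·63) = 1 − 636/504 = -0.262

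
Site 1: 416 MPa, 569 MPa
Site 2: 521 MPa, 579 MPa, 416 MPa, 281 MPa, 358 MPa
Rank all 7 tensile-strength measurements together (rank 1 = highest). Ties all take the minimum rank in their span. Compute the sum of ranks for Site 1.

6

Sorted (descending): 579, 569, 521, 416, 416, 358, 281
The 2 values of 416 occupy positions 4–5 → each gets rank 4.
Site 1 values → pooled ranks: 416→4, 569→2
Rank sum = 4 + 2 = 6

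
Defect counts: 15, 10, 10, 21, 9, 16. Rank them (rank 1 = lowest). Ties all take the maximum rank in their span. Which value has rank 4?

Sorted (ascending): 9, 10, 10, 15, 16, 21
The 2 values of 10 occupy positions 2–3 → each gets rank 3.
Rank 4 → value 15.

15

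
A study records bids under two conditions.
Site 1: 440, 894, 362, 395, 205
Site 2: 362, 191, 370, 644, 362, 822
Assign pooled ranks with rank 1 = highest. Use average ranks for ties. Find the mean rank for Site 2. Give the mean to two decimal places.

6.33

Sorted (descending): 894, 822, 644, 440, 395, 370, 362, 362, 362, 205, 191
The 3 values of 362 occupy positions 7–9 → average rank 8.
Site 2 values → pooled ranks: 362→8, 191→11, 370→6, 644→3, 362→8, 822→2
Mean rank = (8 + 11 + 6 + 3 + 8 + 2) / 6 = 6.33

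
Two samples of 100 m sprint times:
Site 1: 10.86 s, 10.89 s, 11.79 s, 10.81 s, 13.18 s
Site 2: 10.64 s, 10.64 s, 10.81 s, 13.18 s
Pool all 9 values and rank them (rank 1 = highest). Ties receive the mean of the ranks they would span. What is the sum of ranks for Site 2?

25

Sorted (descending): 13.18, 13.18, 11.79, 10.89, 10.86, 10.81, 10.81, 10.64, 10.64
The 2 values of 13.18 occupy positions 1–2 → average rank (1+2)/2 = 1.5.
The 2 values of 10.81 occupy positions 6–7 → average rank (6+7)/2 = 6.5.
The 2 values of 10.64 occupy positions 8–9 → average rank (8+9)/2 = 8.5.
Site 2 values → pooled ranks: 10.64→8.5, 10.64→8.5, 10.81→6.5, 13.18→1.5
Rank sum = 8.5 + 8.5 + 6.5 + 1.5 = 25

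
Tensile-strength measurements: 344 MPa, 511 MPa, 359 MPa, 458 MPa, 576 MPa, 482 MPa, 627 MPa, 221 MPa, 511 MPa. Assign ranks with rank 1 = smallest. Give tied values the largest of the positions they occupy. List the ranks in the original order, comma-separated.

Sorted (ascending): 221, 344, 359, 458, 482, 511, 511, 576, 627
The 2 values of 511 occupy positions 6–7 → each gets rank 7.

2, 7, 3, 4, 8, 5, 9, 1, 7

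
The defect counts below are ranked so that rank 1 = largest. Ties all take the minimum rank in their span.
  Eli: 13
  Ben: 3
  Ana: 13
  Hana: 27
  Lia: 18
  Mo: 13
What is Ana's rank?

Sorted (descending): 27, 18, 13, 13, 13, 3
The 3 values of 13 occupy positions 3–5 → each gets rank 3.
Ana has value 13 → rank 3.

3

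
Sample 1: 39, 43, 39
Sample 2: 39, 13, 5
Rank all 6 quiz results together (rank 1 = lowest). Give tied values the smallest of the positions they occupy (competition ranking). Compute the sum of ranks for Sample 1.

12

Sorted (ascending): 5, 13, 39, 39, 39, 43
The 3 values of 39 occupy positions 3–5 → each gets rank 3.
Sample 1 values → pooled ranks: 39→3, 43→6, 39→3
Rank sum = 3 + 6 + 3 = 12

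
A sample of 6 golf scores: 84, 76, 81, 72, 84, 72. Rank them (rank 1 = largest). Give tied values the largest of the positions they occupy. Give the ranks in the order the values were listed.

Sorted (descending): 84, 84, 81, 76, 72, 72
The 2 values of 84 occupy positions 1–2 → each gets rank 2.
The 2 values of 72 occupy positions 5–6 → each gets rank 6.

2, 4, 3, 6, 2, 6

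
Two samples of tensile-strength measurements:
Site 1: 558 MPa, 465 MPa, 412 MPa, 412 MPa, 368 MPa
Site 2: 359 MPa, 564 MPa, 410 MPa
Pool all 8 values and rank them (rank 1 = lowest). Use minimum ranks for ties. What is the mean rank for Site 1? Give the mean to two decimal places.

4.60

Sorted (ascending): 359, 368, 410, 412, 412, 465, 558, 564
The 2 values of 412 occupy positions 4–5 → each gets rank 4.
Site 1 values → pooled ranks: 558→7, 465→6, 412→4, 412→4, 368→2
Mean rank = (7 + 6 + 4 + 4 + 2) / 5 = 4.60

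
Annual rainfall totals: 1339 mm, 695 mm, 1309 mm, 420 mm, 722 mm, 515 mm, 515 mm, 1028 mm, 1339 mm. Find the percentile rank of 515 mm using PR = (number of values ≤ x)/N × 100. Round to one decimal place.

N = 9.
Strictly below 515: 1. Equal to 515: 2.
PR = 3/9 × 100 = 33.3

33.3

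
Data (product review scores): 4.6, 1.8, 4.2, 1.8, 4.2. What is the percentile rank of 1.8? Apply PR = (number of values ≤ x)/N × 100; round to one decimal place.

N = 5.
Strictly below 1.8: 0. Equal to 1.8: 2.
PR = 2/5 × 100 = 40.0

40.0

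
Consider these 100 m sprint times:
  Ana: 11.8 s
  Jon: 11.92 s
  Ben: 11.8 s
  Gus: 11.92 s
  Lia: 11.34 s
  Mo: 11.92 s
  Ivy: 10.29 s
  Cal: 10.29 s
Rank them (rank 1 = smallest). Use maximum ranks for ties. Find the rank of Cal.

Sorted (ascending): 10.29, 10.29, 11.34, 11.8, 11.8, 11.92, 11.92, 11.92
The 2 values of 10.29 occupy positions 1–2 → each gets rank 2.
The 2 values of 11.8 occupy positions 4–5 → each gets rank 5.
The 3 values of 11.92 occupy positions 6–8 → each gets rank 8.
Cal has value 10.29 s → rank 2.

2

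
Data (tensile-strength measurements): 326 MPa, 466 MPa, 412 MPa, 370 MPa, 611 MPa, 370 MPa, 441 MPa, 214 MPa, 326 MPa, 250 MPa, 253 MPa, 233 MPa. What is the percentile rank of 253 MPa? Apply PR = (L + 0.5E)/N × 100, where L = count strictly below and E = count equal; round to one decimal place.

N = 12.
Strictly below 253: 3. Equal to 253: 1.
PR = (3 + 0.5·1)/12 × 100 = 29.2

29.2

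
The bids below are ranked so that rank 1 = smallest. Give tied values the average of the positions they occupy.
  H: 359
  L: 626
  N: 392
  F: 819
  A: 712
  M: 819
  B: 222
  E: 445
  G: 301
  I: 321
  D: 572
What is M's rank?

Sorted (ascending): 222, 301, 321, 359, 392, 445, 572, 626, 712, 819, 819
The 2 values of 819 occupy positions 10–11 → average rank (10+11)/2 = 10.5.
M has value 819 → rank 10.5.

10.5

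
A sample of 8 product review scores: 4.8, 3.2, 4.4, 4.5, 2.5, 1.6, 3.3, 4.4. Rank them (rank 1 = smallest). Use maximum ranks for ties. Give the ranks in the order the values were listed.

8, 3, 6, 7, 2, 1, 4, 6

Sorted (ascending): 1.6, 2.5, 3.2, 3.3, 4.4, 4.4, 4.5, 4.8
The 2 values of 4.4 occupy positions 5–6 → each gets rank 6.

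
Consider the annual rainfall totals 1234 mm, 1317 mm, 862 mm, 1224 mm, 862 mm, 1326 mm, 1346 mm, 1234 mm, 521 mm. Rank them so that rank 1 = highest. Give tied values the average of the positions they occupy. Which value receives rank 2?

1326

Sorted (descending): 1346, 1326, 1317, 1234, 1234, 1224, 862, 862, 521
The 2 values of 1234 occupy positions 4–5 → average rank (4+5)/2 = 4.5.
The 2 values of 862 occupy positions 7–8 → average rank (7+8)/2 = 7.5.
Rank 2 → value 1326.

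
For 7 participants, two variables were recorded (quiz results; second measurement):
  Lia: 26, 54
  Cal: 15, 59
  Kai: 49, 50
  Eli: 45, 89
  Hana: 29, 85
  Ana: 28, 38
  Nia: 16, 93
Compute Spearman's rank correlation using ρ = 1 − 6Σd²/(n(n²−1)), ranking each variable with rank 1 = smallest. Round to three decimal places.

-0.214

Ranks of variable 1: 3, 1, 7, 6, 5, 4, 2
Ranks of variable 2: 3, 4, 2, 6, 5, 1, 7
d = r₁ − r₂: 0, -3, 5, 0, 0, 3, -5
d²: 0, 9, 25, 0, 0, 9, 25; Σd² = 68
ρ = 1 − 6·68/(7·48) = 1 − 408/336 = -0.214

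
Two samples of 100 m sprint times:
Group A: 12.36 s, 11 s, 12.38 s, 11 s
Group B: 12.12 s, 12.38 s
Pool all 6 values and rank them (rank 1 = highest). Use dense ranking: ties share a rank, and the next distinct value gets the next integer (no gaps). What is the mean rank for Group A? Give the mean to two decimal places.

2.75

Sorted (descending): 12.38, 12.38, 12.36, 12.12, 11, 11
The 2 values of 12.38 share dense rank 1.
The 2 values of 11 share dense rank 4.
Remaining distinct values take the next consecutive integers.
Group A values → pooled ranks: 12.36→2, 11→4, 12.38→1, 11→4
Mean rank = (2 + 4 + 1 + 4) / 4 = 2.75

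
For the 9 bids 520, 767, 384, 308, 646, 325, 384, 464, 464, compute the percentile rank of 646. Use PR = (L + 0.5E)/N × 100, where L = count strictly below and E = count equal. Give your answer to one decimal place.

83.3

N = 9.
Strictly below 646: 7. Equal to 646: 1.
PR = (7 + 0.5·1)/9 × 100 = 83.3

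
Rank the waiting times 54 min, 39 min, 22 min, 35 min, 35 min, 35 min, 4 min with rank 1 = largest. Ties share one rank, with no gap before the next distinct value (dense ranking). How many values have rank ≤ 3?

Sorted (descending): 54, 39, 35, 35, 35, 22, 4
The 3 values of 35 share dense rank 3.
Remaining distinct values take the next consecutive integers.
Ranks ≤ 3: {1, 2, 3, 3, 3} → 5 values.

5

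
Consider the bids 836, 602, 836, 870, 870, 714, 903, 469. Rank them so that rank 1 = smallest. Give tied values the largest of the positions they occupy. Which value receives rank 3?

714

Sorted (ascending): 469, 602, 714, 836, 836, 870, 870, 903
The 2 values of 836 occupy positions 4–5 → each gets rank 5.
The 2 values of 870 occupy positions 6–7 → each gets rank 7.
Rank 3 → value 714.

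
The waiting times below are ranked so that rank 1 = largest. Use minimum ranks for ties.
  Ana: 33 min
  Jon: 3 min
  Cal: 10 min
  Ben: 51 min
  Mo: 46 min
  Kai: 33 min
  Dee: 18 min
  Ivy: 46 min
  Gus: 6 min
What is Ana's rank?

4

Sorted (descending): 51, 46, 46, 33, 33, 18, 10, 6, 3
The 2 values of 46 occupy positions 2–3 → each gets rank 2.
The 2 values of 33 occupy positions 4–5 → each gets rank 4.
Ana has value 33 min → rank 4.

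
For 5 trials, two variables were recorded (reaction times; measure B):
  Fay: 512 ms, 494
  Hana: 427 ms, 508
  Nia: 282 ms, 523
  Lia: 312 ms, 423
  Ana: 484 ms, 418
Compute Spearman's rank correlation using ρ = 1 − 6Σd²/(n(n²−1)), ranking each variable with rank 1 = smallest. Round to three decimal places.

Ranks of variable 1: 5, 3, 1, 2, 4
Ranks of variable 2: 3, 4, 5, 2, 1
d = r₁ − r₂: 2, -1, -4, 0, 3
d²: 4, 1, 16, 0, 9; Σd² = 30
ρ = 1 − 6·30/(5·24) = 1 − 180/120 = -0.500

-0.500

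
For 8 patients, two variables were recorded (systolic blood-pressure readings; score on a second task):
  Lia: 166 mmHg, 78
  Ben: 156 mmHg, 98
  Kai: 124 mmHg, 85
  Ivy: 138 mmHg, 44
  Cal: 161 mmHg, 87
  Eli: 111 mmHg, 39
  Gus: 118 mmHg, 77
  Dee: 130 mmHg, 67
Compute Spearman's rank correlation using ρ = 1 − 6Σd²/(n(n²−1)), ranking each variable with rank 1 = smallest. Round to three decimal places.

0.571

Ranks of variable 1: 8, 6, 3, 5, 7, 1, 2, 4
Ranks of variable 2: 5, 8, 6, 2, 7, 1, 4, 3
d = r₁ − r₂: 3, -2, -3, 3, 0, 0, -2, 1
d²: 9, 4, 9, 9, 0, 0, 4, 1; Σd² = 36
ρ = 1 − 6·36/(8·63) = 1 − 216/504 = 0.571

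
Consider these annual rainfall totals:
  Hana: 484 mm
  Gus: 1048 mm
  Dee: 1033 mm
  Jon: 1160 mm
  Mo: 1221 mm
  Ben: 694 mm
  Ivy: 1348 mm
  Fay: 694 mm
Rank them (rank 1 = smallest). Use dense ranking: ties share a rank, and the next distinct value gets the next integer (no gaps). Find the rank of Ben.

Sorted (ascending): 484, 694, 694, 1033, 1048, 1160, 1221, 1348
The 2 values of 694 share dense rank 2.
Remaining distinct values take the next consecutive integers.
Ben has value 694 mm → rank 2.

2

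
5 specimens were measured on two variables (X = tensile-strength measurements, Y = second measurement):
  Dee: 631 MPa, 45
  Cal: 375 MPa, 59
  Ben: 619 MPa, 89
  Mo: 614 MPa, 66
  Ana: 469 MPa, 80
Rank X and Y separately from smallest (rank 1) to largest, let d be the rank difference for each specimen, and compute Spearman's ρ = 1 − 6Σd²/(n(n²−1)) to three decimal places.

-0.100

Ranks of variable 1: 5, 1, 4, 3, 2
Ranks of variable 2: 1, 2, 5, 3, 4
d = r₁ − r₂: 4, -1, -1, 0, -2
d²: 16, 1, 1, 0, 4; Σd² = 22
ρ = 1 − 6·22/(5·24) = 1 − 132/120 = -0.100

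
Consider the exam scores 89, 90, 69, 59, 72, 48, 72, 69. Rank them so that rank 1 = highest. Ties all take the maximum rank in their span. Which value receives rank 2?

89

Sorted (descending): 90, 89, 72, 72, 69, 69, 59, 48
The 2 values of 72 occupy positions 3–4 → each gets rank 4.
The 2 values of 69 occupy positions 5–6 → each gets rank 6.
Rank 2 → value 89.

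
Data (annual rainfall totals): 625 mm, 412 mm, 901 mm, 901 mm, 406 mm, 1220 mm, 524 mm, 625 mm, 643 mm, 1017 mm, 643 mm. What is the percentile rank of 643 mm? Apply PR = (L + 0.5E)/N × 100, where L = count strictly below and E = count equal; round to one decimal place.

54.5

N = 11.
Strictly below 643: 5. Equal to 643: 2.
PR = (5 + 0.5·2)/11 × 100 = 54.5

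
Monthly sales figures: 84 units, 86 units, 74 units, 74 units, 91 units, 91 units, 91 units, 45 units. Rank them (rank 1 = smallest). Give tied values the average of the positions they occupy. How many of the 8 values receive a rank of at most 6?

Sorted (ascending): 45, 74, 74, 84, 86, 91, 91, 91
The 2 values of 74 occupy positions 2–3 → average rank (2+3)/2 = 2.5.
The 3 values of 91 occupy positions 6–8 → average rank 7.
Ranks ≤ 6: {1, 2.5, 2.5, 4, 5} → 5 values.

5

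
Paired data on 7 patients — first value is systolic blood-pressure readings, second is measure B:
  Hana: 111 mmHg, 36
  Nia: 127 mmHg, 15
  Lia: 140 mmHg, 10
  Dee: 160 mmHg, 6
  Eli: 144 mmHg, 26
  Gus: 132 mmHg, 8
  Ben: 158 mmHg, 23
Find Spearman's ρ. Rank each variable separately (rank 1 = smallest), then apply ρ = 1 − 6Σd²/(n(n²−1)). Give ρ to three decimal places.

-0.429

Ranks of variable 1: 1, 2, 4, 7, 5, 3, 6
Ranks of variable 2: 7, 4, 3, 1, 6, 2, 5
d = r₁ − r₂: -6, -2, 1, 6, -1, 1, 1
d²: 36, 4, 1, 36, 1, 1, 1; Σd² = 80
ρ = 1 − 6·80/(7·48) = 1 − 480/336 = -0.429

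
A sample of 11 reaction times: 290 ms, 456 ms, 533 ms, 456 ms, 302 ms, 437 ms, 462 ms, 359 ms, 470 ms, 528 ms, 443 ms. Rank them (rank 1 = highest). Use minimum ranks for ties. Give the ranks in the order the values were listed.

11, 5, 1, 5, 10, 8, 4, 9, 3, 2, 7

Sorted (descending): 533, 528, 470, 462, 456, 456, 443, 437, 359, 302, 290
The 2 values of 456 occupy positions 5–6 → each gets rank 5.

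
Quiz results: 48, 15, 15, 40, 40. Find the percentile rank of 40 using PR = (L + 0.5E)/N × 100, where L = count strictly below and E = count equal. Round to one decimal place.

N = 5.
Strictly below 40: 2. Equal to 40: 2.
PR = (2 + 0.5·2)/5 × 100 = 60.0

60.0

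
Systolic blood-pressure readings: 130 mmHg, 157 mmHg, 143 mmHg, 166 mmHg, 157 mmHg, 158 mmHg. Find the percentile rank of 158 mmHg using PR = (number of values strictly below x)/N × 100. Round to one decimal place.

N = 6.
Strictly below 158: 4. Equal to 158: 1.
PR = 4/6 × 100 = 66.7

66.7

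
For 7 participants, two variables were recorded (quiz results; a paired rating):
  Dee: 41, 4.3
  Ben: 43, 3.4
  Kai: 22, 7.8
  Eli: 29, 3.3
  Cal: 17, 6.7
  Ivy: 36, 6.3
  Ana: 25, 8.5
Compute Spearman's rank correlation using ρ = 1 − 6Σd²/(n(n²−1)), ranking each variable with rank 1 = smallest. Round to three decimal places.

-0.643

Ranks of variable 1: 6, 7, 2, 4, 1, 5, 3
Ranks of variable 2: 3, 2, 6, 1, 5, 4, 7
d = r₁ − r₂: 3, 5, -4, 3, -4, 1, -4
d²: 9, 25, 16, 9, 16, 1, 16; Σd² = 92
ρ = 1 − 6·92/(7·48) = 1 − 552/336 = -0.643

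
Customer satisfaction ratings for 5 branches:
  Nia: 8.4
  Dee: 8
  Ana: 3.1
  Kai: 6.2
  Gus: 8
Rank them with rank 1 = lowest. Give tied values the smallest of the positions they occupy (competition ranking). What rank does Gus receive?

3

Sorted (ascending): 3.1, 6.2, 8, 8, 8.4
The 2 values of 8 occupy positions 3–4 → each gets rank 3.
Gus has value 8 → rank 3.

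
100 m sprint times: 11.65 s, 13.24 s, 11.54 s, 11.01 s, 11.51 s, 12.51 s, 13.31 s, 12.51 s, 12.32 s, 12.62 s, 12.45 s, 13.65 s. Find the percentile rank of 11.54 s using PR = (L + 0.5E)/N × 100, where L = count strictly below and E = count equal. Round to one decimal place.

N = 12.
Strictly below 11.54: 2. Equal to 11.54: 1.
PR = (2 + 0.5·1)/12 × 100 = 20.8

20.8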